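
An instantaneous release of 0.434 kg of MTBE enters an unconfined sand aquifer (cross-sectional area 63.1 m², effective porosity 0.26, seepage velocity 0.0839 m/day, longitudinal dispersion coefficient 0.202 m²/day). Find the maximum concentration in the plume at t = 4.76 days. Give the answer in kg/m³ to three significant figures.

0.00761 kg/m³

The peak of an instantaneous 1D plume sits at x = vt; there the Gaussian factor is 1 and C_max = M/(n_e·A·√(4πDt)), where n_e·A is the pore area the mass is dissolved in.
√(4πDt) = √(4π × 0.202 × 4.76) = 3.476 m, so C_max = 0.434/(0.26 × 63.1 × 3.476) = 0.00761 kg/m³.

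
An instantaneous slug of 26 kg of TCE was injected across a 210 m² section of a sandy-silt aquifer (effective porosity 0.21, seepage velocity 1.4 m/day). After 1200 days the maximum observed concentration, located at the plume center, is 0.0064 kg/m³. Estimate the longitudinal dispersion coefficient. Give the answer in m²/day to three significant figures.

0.563 m²/day

At the plume center C_max = M/(n_e·A·√(4πDt)), so D = M²/(4πt·(n_e·A·C_max)²).
n_e·A·C_max = 0.21 × 210 × 0.0064 = 0.2822 kg/m.
D = 26²/(4π × 1200 × 0.2822²) = 0.563 m²/day.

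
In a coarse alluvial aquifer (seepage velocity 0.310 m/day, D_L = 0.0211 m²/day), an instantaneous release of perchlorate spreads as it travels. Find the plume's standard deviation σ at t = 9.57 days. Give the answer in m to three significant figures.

0.635 m

Dispersive spreading gives a Gaussian with σ² = 2Dt; advection only shifts the center.
σ = √(2 × 0.0211 × 9.57) = 0.635 m.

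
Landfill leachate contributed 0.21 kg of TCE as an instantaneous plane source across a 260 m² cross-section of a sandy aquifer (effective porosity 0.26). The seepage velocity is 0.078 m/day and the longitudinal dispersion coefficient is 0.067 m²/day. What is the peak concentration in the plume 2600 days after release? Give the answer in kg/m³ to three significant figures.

6.64e-05 kg/m³

The peak of an instantaneous 1D plume sits at x = vt; there the Gaussian factor is 1 and C_max = M/(n_e·A·√(4πDt)), where n_e·A is the pore area the mass is dissolved in.
√(4πDt) = √(4π × 0.067 × 2600) = 46.79 m, so C_max = 0.21/(0.26 × 260 × 46.79) = 6.64e-05 kg/m³.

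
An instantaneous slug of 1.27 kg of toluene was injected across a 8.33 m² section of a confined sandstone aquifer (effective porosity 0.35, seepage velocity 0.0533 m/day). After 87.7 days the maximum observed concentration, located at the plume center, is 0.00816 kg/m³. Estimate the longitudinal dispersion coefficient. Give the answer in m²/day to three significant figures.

2.59 m²/day

At the plume center C_max = M/(n_e·A·√(4πDt)), so D = M²/(4πt·(n_e·A·C_max)²).
n_e·A·C_max = 0.35 × 8.33 × 0.00816 = 0.02379 kg/m.
D = 1.27²/(4π × 87.7 × 0.02379²) = 2.59 m²/day.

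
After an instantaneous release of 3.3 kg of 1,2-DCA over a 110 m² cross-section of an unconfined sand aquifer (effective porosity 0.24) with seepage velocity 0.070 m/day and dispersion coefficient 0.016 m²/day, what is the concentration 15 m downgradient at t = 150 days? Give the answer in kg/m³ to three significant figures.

For an instantaneous plane source, C(x,t) = M/(n_e·A·√(4πDt)) · exp(−(x−vt)²/(4Dt)), with n_e·A the pore (flow) area.
Plume center vt = 0.070 × 150 = 10.5 m, so the well at 15 m is 4.5 m downgradient of the peak.
√(4πDt) = 5.492 m, giving peak height M/(n_e·A·√(4πDt)) = 3.3/(0.24 × 110 × 5.492) = 0.02276 kg/m³.
(x−vt)²/(4Dt) = (4.5)²/(4 × 0.016 × 150) = 2.109; exp(−2.109) = 0.1214.
C = 0.02276 × 0.1214 = 0.00276 kg/m³.

0.00276 kg/m³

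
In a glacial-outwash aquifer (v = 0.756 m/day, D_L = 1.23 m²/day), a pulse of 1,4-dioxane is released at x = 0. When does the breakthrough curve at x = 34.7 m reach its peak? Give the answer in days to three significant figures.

43.8 days

For the 1D instantaneous-source solution, setting ∂C/∂t = 0 at fixed x gives v²t² + 2Dt − x² = 0, so t = (√(D² + v²x²) − D)/v².
√(D² + v²x²) = √(1.23² + 0.756² × 34.7²) = 26.26; v² = 0.571536.
t = (26.26 − 1.23)/0.571536 = 43.8 days (vs. the pure-advection estimate x/v = 45.9 d).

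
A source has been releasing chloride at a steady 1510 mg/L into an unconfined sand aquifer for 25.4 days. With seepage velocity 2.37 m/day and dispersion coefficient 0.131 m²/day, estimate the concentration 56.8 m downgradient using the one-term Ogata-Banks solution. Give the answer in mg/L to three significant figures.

For a continuous step input, C/C₀ ≈ ½·erfc((x−vt)/(2√(Dt))).
vt = 2.37 × 25.4 = 60.198 m and 2√(Dt) = 2√(0.131 × 25.4) = 3.648 m.
Argument (x−vt)/(2√(Dt)) = (56.8 − 60.198)/3.648 = -0.9315; ½·erfc(-0.9315) = 0.9061.
C = 1510 × 0.9061 = 1370 mg/L.

1370 mg/L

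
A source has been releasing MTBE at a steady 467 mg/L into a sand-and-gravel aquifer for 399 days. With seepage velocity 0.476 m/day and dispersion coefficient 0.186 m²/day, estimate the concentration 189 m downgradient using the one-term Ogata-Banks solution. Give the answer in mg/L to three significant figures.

For a continuous step input, C/C₀ ≈ ½·erfc((x−vt)/(2√(Dt))).
vt = 0.476 × 399 = 189.924 m and 2√(Dt) = 2√(0.186 × 399) = 17.23 m.
Argument (x−vt)/(2√(Dt)) = (189 − 189.924)/17.23 = -0.05363; ½·erfc(-0.05363) = 0.5302.
C = 467 × 0.5302 = 248 mg/L.

248 mg/L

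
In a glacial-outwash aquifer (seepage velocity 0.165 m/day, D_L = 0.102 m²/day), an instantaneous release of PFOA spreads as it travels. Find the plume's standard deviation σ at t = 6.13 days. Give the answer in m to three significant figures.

Dispersive spreading gives a Gaussian with σ² = 2Dt; advection only shifts the center.
σ = √(2 × 0.102 × 6.13) = 1.12 m.

1.12 m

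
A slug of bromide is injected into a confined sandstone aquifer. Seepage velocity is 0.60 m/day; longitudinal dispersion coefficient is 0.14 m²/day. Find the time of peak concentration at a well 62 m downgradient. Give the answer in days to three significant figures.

103 days

For the 1D instantaneous-source solution, setting ∂C/∂t = 0 at fixed x gives v²t² + 2Dt − x² = 0, so t = (√(D² + v²x²) − D)/v².
√(D² + v²x²) = √(0.14² + 0.60² × 62²) = 37.20; v² = 0.36.
t = (37.20 − 0.14)/0.36 = 103 days (vs. the pure-advection estimate x/v = 103 d).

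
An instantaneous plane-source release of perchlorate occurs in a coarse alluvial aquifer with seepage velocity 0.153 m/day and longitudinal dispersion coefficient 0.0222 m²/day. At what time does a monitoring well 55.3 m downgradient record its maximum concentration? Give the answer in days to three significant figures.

For the 1D instantaneous-source solution, setting ∂C/∂t = 0 at fixed x gives v²t² + 2Dt − x² = 0, so t = (√(D² + v²x²) − D)/v².
√(D² + v²x²) = √(0.0222² + 0.153² × 55.3²) = 8.461; v² = 0.023409.
t = (8.461 − 0.0222)/0.023409 = 360 days (vs. the pure-advection estimate x/v = 361 d).

360 days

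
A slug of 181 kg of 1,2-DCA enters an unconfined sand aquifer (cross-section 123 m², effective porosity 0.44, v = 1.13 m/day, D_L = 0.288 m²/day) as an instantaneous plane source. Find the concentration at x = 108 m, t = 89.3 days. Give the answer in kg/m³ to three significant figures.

0.114 kg/m³

For an instantaneous plane source, C(x,t) = M/(n_e·A·√(4πDt)) · exp(−(x−vt)²/(4Dt)), with n_e·A the pore (flow) area.
Plume center vt = 1.13 × 89.3 = 100.909 m, so the well at 108 m is 7.091 m downgradient of the peak.
√(4πDt) = 17.98 m, giving peak height M/(n_e·A·√(4πDt)) = 181/(0.44 × 123 × 17.98) = 0.1860 kg/m³.
(x−vt)²/(4Dt) = (7.091)²/(4 × 0.288 × 89.3) = 0.4888; exp(−0.4888) = 0.6134.
C = 0.1860 × 0.6134 = 0.114 kg/m³.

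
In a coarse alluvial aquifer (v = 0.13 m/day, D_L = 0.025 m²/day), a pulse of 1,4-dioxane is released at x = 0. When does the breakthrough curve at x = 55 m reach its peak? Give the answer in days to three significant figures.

For the 1D instantaneous-source solution, setting ∂C/∂t = 0 at fixed x gives v²t² + 2Dt − x² = 0, so t = (√(D² + v²x²) − D)/v².
√(D² + v²x²) = √(0.025² + 0.13² × 55²) = 7.150; v² = 0.0169.
t = (7.150 − 0.025)/0.0169 = 422 days (vs. the pure-advection estimate x/v = 423 d).

422 days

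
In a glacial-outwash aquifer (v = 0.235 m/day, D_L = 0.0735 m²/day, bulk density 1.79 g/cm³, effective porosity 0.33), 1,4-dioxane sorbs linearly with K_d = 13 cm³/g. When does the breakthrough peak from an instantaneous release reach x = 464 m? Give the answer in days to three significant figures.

141000 days

Retardation factor R = 1 + ρ_b·K_d/n = 1 + 1.79 × 13/0.33 = 71.52.
Sorption retards both mechanisms: v_R = v/R = 0.003286 m/day, D_R = D/R = 0.001028 m²/day.
Peak time from v_R²t² + 2D_R t − x² = 0: t = (√(D_R² + v_R²x²) − D_R)/v_R².
√(D_R² + v_R²x²) = √(0.001028² + 0.003286² × 464²) = 1.525; v_R² = 1.080e-05.
t = (1.525 − 0.001028)/1.080e-05 = 141000 days.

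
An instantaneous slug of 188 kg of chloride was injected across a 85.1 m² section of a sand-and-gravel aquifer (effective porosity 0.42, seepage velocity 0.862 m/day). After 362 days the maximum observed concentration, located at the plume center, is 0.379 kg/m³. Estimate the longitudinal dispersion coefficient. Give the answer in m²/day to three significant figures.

0.0423 m²/day

At the plume center C_max = M/(n_e·A·√(4πDt)), so D = M²/(4πt·(n_e·A·C_max)²).
n_e·A·C_max = 0.42 × 85.1 × 0.379 = 13.55 kg/m.
D = 188²/(4π × 362 × 13.55²) = 0.0423 m²/day.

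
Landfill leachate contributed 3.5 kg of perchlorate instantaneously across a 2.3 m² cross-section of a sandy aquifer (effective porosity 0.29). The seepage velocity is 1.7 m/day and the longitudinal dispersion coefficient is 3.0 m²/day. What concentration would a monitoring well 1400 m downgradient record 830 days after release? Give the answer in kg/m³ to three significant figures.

For an instantaneous plane source, C(x,t) = M/(n_e·A·√(4πDt)) · exp(−(x−vt)²/(4Dt)), with n_e·A the pore (flow) area.
Plume center vt = 1.7 × 830 = 1411 m, so the well at 1400 m is 11 m upgradient of the peak.
√(4πDt) = 176.9 m, giving peak height M/(n_e·A·√(4πDt)) = 3.5/(0.29 × 2.3 × 176.9) = 0.02966 kg/m³.
(x−vt)²/(4Dt) = (-11)²/(4 × 3.0 × 830) = 0.01215; exp(−0.01215) = 0.9879.
C = 0.02966 × 0.9879 = 0.0293 kg/m³.

0.0293 kg/m³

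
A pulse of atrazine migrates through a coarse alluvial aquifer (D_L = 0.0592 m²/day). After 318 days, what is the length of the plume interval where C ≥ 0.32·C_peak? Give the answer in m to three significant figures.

The plume is Gaussian with σ = √(2Dt) = √(2 × 0.0592 × 318) = 6.136 m.
C/C_peak = exp(−Δx²/(2σ²)) = 0.32 ⇒ Δx = σ·√(−2 ln 0.32) = 6.136 × 1.510 = 9.265 m.
Width = 2Δx = 18.5 m.

18.5 m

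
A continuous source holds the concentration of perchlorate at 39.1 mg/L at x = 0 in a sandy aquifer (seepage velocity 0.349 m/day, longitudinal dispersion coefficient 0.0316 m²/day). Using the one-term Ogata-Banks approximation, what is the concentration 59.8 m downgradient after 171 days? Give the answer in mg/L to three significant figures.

For a continuous step input, C/C₀ ≈ ½·erfc((x−vt)/(2√(Dt))).
vt = 0.349 × 171 = 59.679 m and 2√(Dt) = 2√(0.0316 × 171) = 4.649 m.
Argument (x−vt)/(2√(Dt)) = (59.8 − 59.679)/4.649 = 0.02603; ½·erfc(0.02603) = 0.4853.
C = 39.1 × 0.4853 = 19.0 mg/L.

19.0 mg/L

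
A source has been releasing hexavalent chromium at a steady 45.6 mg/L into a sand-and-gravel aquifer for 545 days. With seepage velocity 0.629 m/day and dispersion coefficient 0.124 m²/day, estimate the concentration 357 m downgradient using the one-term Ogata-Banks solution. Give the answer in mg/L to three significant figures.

For a continuous step input, C/C₀ ≈ ½·erfc((x−vt)/(2√(Dt))).
vt = 0.629 × 545 = 342.805 m and 2√(Dt) = 2√(0.124 × 545) = 16.44 m.
Argument (x−vt)/(2√(Dt)) = (357 − 342.805)/16.44 = 0.8634; ½·erfc(0.8634) = 0.1110.
C = 45.6 × 0.1110 = 5.06 mg/L.

5.06 mg/L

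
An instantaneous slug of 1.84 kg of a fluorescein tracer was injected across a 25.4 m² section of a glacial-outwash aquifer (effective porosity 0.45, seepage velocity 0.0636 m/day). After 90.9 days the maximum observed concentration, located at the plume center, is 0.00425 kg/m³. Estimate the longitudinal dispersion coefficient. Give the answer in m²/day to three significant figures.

At the plume center C_max = M/(n_e·A·√(4πDt)), so D = M²/(4πt·(n_e·A·C_max)²).
n_e·A·C_max = 0.45 × 25.4 × 0.00425 = 0.04858 kg/m.
D = 1.84²/(4π × 90.9 × 0.04858²) = 1.26 m²/day.

1.26 m²/day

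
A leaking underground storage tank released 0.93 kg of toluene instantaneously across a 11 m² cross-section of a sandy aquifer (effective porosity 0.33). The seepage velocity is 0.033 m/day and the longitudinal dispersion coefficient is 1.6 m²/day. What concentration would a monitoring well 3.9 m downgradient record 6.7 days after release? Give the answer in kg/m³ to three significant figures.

0.0161 kg/m³

For an instantaneous plane source, C(x,t) = M/(n_e·A·√(4πDt)) · exp(−(x−vt)²/(4Dt)), with n_e·A the pore (flow) area.
Plume center vt = 0.033 × 6.7 = 0.2211 m, so the well at 3.9 m is 3.6789 m downgradient of the peak.
√(4πDt) = 11.61 m, giving peak height M/(n_e·A·√(4πDt)) = 0.93/(0.33 × 11 × 11.61) = 0.02207 kg/m³.
(x−vt)²/(4Dt) = (3.6789)²/(4 × 1.6 × 6.7) = 0.3156; exp(−0.3156) = 0.7294.
C = 0.02207 × 0.7294 = 0.0161 kg/m³.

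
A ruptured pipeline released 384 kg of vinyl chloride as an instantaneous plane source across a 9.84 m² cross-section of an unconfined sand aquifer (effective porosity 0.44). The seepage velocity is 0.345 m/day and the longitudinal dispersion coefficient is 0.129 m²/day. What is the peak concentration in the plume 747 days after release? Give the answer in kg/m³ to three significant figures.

The peak of an instantaneous 1D plume sits at x = vt; there the Gaussian factor is 1 and C_max = M/(n_e·A·√(4πDt)), where n_e·A is the pore area the mass is dissolved in.
√(4πDt) = √(4π × 0.129 × 747) = 34.80 m, so C_max = 384/(0.44 × 9.84 × 34.80) = 2.55 kg/m³.

2.55 kg/m³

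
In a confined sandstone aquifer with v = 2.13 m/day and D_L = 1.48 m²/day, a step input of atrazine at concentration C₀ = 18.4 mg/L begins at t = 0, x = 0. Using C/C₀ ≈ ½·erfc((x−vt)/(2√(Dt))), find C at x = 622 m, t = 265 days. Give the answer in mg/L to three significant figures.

For a continuous step input, C/C₀ ≈ ½·erfc((x−vt)/(2√(Dt))).
vt = 2.13 × 265 = 564.45 m and 2√(Dt) = 2√(1.48 × 265) = 39.61 m.
Argument (x−vt)/(2√(Dt)) = (622 − 564.45)/39.61 = 1.453; ½·erfc(1.453) = 0.01995.
C = 18.4 × 0.01995 = 0.367 mg/L.

0.367 mg/L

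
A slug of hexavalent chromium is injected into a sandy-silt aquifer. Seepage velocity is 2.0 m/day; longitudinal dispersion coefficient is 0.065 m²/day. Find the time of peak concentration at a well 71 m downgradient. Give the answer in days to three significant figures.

For the 1D instantaneous-source solution, setting ∂C/∂t = 0 at fixed x gives v²t² + 2Dt − x² = 0, so t = (√(D² + v²x²) − D)/v².
√(D² + v²x²) = √(0.065² + 2.0² × 71²) = 142.0; v² = 4.
t = (142.0 − 0.065)/4 = 35.5 days (vs. the pure-advection estimate x/v = 35.5 d).

35.5 days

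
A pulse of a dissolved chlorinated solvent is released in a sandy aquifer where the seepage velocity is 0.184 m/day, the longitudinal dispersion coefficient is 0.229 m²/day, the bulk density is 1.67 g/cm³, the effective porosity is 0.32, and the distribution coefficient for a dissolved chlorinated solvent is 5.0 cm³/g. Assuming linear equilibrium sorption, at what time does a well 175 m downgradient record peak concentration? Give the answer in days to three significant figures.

Retardation factor R = 1 + ρ_b·K_d/n = 1 + 1.67 × 5.0/0.32 = 27.09.
Sorption retards both mechanisms: v_R = v/R = 0.006792 m/day, D_R = D/R = 0.008453 m²/day.
Peak time from v_R²t² + 2D_R t − x² = 0: t = (√(D_R² + v_R²x²) − D_R)/v_R².
√(D_R² + v_R²x²) = √(0.008453² + 0.006792² × 175²) = 1.189; v_R² = 4.613e-05.
t = (1.189 − 0.008453)/4.613e-05 = 25600 days.

25600 days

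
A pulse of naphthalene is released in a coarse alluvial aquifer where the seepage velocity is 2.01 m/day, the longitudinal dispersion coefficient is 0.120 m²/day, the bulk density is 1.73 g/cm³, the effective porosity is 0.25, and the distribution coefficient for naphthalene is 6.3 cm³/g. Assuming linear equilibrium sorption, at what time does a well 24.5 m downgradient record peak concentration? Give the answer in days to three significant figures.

Retardation factor R = 1 + ρ_b·K_d/n = 1 + 1.73 × 6.3/0.25 = 44.60.
Sorption retards both mechanisms: v_R = v/R = 0.04507 m/day, D_R = D/R = 0.002691 m²/day.
Peak time from v_R²t² + 2D_R t − x² = 0: t = (√(D_R² + v_R²x²) − D_R)/v_R².
√(D_R² + v_R²x²) = √(0.002691² + 0.04507² × 24.5²) = 1.104; v_R² = 0.002031.
t = (1.104 − 0.002691)/0.002031 = 542 days.

542 days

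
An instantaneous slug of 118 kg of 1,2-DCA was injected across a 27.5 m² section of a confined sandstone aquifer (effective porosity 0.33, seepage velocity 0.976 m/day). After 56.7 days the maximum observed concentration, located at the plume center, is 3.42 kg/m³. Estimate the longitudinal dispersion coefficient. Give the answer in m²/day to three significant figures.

At the plume center C_max = M/(n_e·A·√(4πDt)), so D = M²/(4πt·(n_e·A·C_max)²).
n_e·A·C_max = 0.33 × 27.5 × 3.42 = 31.04 kg/m.
D = 118²/(4π × 56.7 × 31.04²) = 0.0203 m²/day.

0.0203 m²/day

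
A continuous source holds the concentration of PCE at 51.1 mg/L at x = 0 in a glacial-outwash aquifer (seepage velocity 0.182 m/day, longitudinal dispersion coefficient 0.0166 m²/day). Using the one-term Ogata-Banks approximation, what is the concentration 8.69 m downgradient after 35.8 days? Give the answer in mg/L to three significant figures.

For a continuous step input, C/C₀ ≈ ½·erfc((x−vt)/(2√(Dt))).
vt = 0.182 × 35.8 = 6.5156 m and 2√(Dt) = 2√(0.0166 × 35.8) = 1.542 m.
Argument (x−vt)/(2√(Dt)) = (8.69 − 6.5156)/1.542 = 1.410; ½·erfc(1.410) = 0.02307.
C = 51.1 × 0.02307 = 1.18 mg/L.

1.18 mg/L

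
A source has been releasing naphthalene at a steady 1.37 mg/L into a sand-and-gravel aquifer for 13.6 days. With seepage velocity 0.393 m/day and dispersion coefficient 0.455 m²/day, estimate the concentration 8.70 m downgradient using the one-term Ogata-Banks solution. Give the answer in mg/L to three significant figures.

For a continuous step input, C/C₀ ≈ ½·erfc((x−vt)/(2√(Dt))).
vt = 0.393 × 13.6 = 5.3448 m and 2√(Dt) = 2√(0.455 × 13.6) = 4.975 m.
Argument (x−vt)/(2√(Dt)) = (8.70 − 5.3448)/4.975 = 0.6744; ½·erfc(0.6744) = 0.1701.
C = 1.37 × 0.1701 = 0.233 mg/L.

0.233 mg/L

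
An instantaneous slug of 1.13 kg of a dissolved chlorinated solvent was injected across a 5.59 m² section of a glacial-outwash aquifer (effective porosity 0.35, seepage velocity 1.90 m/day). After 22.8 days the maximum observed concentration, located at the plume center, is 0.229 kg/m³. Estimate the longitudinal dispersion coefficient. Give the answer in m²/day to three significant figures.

At the plume center C_max = M/(n_e·A·√(4πDt)), so D = M²/(4πt·(n_e·A·C_max)²).
n_e·A·C_max = 0.35 × 5.59 × 0.229 = 0.4480 kg/m.
D = 1.13²/(4π × 22.8 × 0.4480²) = 0.0222 m²/day.

0.0222 m²/day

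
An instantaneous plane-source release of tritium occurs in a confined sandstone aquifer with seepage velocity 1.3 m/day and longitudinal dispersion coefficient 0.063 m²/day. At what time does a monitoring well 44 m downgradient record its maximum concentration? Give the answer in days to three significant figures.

33.8 days

For the 1D instantaneous-source solution, setting ∂C/∂t = 0 at fixed x gives v²t² + 2Dt − x² = 0, so t = (√(D² + v²x²) − D)/v².
√(D² + v²x²) = √(0.063² + 1.3² × 44²) = 57.20; v² = 1.69.
t = (57.20 − 0.063)/1.69 = 33.8 days (vs. the pure-advection estimate x/v = 33.8 d).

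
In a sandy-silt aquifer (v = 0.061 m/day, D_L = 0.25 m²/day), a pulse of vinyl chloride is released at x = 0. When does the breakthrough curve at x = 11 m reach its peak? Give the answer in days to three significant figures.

For the 1D instantaneous-source solution, setting ∂C/∂t = 0 at fixed x gives v²t² + 2Dt − x² = 0, so t = (√(D² + v²x²) − D)/v².
√(D² + v²x²) = √(0.25² + 0.061² × 11²) = 0.7161; v² = 0.003721.
t = (0.7161 − 0.25)/0.003721 = 125 days (vs. the pure-advection estimate x/v = 180 d).

125 days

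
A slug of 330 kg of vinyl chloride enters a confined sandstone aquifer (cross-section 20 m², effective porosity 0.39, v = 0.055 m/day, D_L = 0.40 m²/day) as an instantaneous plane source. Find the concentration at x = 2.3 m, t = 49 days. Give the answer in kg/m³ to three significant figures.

2.69 kg/m³

For an instantaneous plane source, C(x,t) = M/(n_e·A·√(4πDt)) · exp(−(x−vt)²/(4Dt)), with n_e·A the pore (flow) area.
Plume center vt = 0.055 × 49 = 2.695 m, so the well at 2.3 m is 0.395 m upgradient of the peak.
√(4πDt) = 15.69 m, giving peak height M/(n_e·A·√(4πDt)) = 330/(0.39 × 20 × 15.69) = 2.696 kg/m³.
(x−vt)²/(4Dt) = (-0.395)²/(4 × 0.40 × 49) = 0.001990; exp(−0.001990) = 0.9980.
C = 2.696 × 0.9980 = 2.69 kg/m³.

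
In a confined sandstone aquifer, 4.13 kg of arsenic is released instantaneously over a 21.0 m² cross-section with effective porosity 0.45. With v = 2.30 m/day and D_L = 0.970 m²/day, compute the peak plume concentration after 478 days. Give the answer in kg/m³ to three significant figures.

The peak of an instantaneous 1D plume sits at x = vt; there the Gaussian factor is 1 and C_max = M/(n_e·A·√(4πDt)), where n_e·A is the pore area the mass is dissolved in.
√(4πDt) = √(4π × 0.970 × 478) = 76.33 m, so C_max = 4.13/(0.45 × 21.0 × 76.33) = 0.00573 kg/m³.

0.00573 kg/m³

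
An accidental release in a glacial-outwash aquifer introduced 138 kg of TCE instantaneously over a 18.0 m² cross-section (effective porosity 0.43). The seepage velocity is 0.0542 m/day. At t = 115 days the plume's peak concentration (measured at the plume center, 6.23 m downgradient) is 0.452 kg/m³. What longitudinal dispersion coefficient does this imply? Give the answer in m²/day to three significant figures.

At the plume center C_max = M/(n_e·A·√(4πDt)), so D = M²/(4πt·(n_e·A·C_max)²).
n_e·A·C_max = 0.43 × 18.0 × 0.452 = 3.498 kg/m.
D = 138²/(4π × 115 × 3.498²) = 1.08 m²/day.

1.08 m²/day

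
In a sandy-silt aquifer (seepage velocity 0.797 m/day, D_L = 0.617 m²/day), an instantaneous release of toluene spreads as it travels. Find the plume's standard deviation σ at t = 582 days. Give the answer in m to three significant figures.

26.8 m

Dispersive spreading gives a Gaussian with σ² = 2Dt; advection only shifts the center.
σ = √(2 × 0.617 × 582) = 26.8 m.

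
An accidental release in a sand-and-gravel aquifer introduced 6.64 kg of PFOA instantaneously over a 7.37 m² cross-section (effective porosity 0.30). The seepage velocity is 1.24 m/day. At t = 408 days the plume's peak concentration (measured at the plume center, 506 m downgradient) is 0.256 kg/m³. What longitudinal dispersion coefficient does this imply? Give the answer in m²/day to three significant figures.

0.0268 m²/day

At the plume center C_max = M/(n_e·A·√(4πDt)), so D = M²/(4πt·(n_e·A·C_max)²).
n_e·A·C_max = 0.30 × 7.37 × 0.256 = 0.5660 kg/m.
D = 6.64²/(4π × 408 × 0.5660²) = 0.0268 m²/day.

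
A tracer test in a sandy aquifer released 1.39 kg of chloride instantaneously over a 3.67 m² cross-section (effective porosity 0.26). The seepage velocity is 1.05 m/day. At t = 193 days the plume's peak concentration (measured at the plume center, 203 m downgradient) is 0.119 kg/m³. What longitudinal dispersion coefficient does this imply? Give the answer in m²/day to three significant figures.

0.0618 m²/day

At the plume center C_max = M/(n_e·A·√(4πDt)), so D = M²/(4πt·(n_e·A·C_max)²).
n_e·A·C_max = 0.26 × 3.67 × 0.119 = 0.1135 kg/m.
D = 1.39²/(4π × 193 × 0.1135²) = 0.0618 m²/day.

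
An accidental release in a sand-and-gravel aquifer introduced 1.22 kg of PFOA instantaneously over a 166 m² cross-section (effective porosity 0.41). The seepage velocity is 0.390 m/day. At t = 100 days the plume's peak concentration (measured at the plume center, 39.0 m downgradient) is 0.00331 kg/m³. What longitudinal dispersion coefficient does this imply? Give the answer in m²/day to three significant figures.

At the plume center C_max = M/(n_e·A·√(4πDt)), so D = M²/(4πt·(n_e·A·C_max)²).
n_e·A·C_max = 0.41 × 166 × 0.00331 = 0.2253 kg/m.
D = 1.22²/(4π × 100 × 0.2253²) = 0.0233 m²/day.

0.0233 m²/day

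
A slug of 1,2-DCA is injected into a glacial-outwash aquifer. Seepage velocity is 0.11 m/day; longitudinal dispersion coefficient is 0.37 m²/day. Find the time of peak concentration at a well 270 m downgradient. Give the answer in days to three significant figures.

For the 1D instantaneous-source solution, setting ∂C/∂t = 0 at fixed x gives v²t² + 2Dt − x² = 0, so t = (√(D² + v²x²) − D)/v².
√(D² + v²x²) = √(0.37² + 0.11² × 270²) = 29.70; v² = 0.0121.
t = (29.70 − 0.37)/0.0121 = 2420 days (vs. the pure-advection estimate x/v = 2450 d).

2420 days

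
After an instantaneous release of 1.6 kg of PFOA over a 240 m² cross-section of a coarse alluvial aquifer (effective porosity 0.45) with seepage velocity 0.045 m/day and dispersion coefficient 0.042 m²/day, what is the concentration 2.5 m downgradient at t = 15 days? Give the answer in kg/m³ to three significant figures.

For an instantaneous plane source, C(x,t) = M/(n_e·A·√(4πDt)) · exp(−(x−vt)²/(4Dt)), with n_e·A the pore (flow) area.
Plume center vt = 0.045 × 15 = 0.675 m, so the well at 2.5 m is 1.825 m downgradient of the peak.
√(4πDt) = 2.814 m, giving peak height M/(n_e·A·√(4πDt)) = 1.6/(0.45 × 240 × 2.814) = 0.005265 kg/m³.
(x−vt)²/(4Dt) = (1.825)²/(4 × 0.042 × 15) = 1.322; exp(−1.322) = 0.2666.
C = 0.005265 × 0.2666 = 0.00140 kg/m³.

0.00140 kg/m³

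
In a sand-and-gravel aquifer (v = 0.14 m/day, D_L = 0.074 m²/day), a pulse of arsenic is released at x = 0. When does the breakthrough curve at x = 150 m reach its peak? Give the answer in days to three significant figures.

For the 1D instantaneous-source solution, setting ∂C/∂t = 0 at fixed x gives v²t² + 2Dt − x² = 0, so t = (√(D² + v²x²) − D)/v².
√(D² + v²x²) = √(0.074² + 0.14² × 150²) = 21.00; v² = 0.0196.
t = (21.00 − 0.074)/0.0196 = 1070 days (vs. the pure-advection estimate x/v = 1070 d).

1070 days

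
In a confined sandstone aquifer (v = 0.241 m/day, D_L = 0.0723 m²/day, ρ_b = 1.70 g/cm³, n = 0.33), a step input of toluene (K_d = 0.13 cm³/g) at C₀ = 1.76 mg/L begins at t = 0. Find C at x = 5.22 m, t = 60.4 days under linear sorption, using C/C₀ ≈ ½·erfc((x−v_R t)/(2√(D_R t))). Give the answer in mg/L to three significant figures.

1.65 mg/L

Retardation factor R = 1 + ρ_b·K_d/n = 1 + 1.70 × 0.13/0.33 = 1.670.
Sorption retards both mechanisms: v_R = v/R = 0.1443 m/day, D_R = D/R = 0.04329 m²/day.
v_R·t = 0.1443 × 60.4 = 8.71572 m; 2√(D_R t) = 3.234 m; argument = (5.22 − 8.71572)/3.234 = -1.081.
C = C₀ × ½·erfc(-1.081) = 1.76 × 0.9368 = 1.65 mg/L.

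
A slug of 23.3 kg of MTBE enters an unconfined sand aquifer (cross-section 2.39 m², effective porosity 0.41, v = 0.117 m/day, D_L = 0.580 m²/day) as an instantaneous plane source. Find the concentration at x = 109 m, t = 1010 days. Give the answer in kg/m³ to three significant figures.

0.267 kg/m³

For an instantaneous plane source, C(x,t) = M/(n_e·A·√(4πDt)) · exp(−(x−vt)²/(4Dt)), with n_e·A the pore (flow) area.
Plume center vt = 0.117 × 1010 = 118.17 m, so the well at 109 m is 9.17 m upgradient of the peak.
√(4πDt) = 85.80 m, giving peak height M/(n_e·A·√(4πDt)) = 23.3/(0.41 × 2.39 × 85.80) = 0.2771 kg/m³.
(x−vt)²/(4Dt) = (-9.17)²/(4 × 0.580 × 1010) = 0.03589; exp(−0.03589) = 0.9647.
C = 0.2771 × 0.9647 = 0.267 kg/m³.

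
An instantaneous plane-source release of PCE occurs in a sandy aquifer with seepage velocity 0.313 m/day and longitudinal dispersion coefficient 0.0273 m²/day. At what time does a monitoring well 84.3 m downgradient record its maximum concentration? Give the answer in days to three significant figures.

269 days

For the 1D instantaneous-source solution, setting ∂C/∂t = 0 at fixed x gives v²t² + 2Dt − x² = 0, so t = (√(D² + v²x²) − D)/v².
√(D² + v²x²) = √(0.0273² + 0.313² × 84.3²) = 26.39; v² = 0.097969.
t = (26.39 − 0.0273)/0.097969 = 269 days (vs. the pure-advection estimate x/v = 269 d).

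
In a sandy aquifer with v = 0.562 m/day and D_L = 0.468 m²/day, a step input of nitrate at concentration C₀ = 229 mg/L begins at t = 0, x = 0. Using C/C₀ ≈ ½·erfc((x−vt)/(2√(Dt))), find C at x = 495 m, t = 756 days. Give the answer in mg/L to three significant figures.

For a continuous step input, C/C₀ ≈ ½·erfc((x−vt)/(2√(Dt))).
vt = 0.562 × 756 = 424.872 m and 2√(Dt) = 2√(0.468 × 756) = 37.62 m.
Argument (x−vt)/(2√(Dt)) = (495 − 424.872)/37.62 = 1.864; ½·erfc(1.864) = 0.004193.
C = 229 × 0.004193 = 0.960 mg/L.

0.960 mg/L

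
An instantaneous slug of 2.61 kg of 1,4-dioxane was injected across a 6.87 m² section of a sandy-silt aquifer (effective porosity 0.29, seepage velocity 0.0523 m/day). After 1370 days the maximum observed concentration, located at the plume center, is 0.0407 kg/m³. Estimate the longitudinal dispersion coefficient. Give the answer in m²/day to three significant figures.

0.0602 m²/day

At the plume center C_max = M/(n_e·A·√(4πDt)), so D = M²/(4πt·(n_e·A·C_max)²).
n_e·A·C_max = 0.29 × 6.87 × 0.0407 = 0.08109 kg/m.
D = 2.61²/(4π × 1370 × 0.08109²) = 0.0602 m²/day.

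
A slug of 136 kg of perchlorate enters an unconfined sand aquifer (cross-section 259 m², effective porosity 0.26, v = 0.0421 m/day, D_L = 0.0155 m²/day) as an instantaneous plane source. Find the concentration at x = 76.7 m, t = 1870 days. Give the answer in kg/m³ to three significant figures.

For an instantaneous plane source, C(x,t) = M/(n_e·A·√(4πDt)) · exp(−(x−vt)²/(4Dt)), with n_e·A the pore (flow) area.
Plume center vt = 0.0421 × 1870 = 78.727 m, so the well at 76.7 m is 2.027 m upgradient of the peak.
√(4πDt) = 19.08 m, giving peak height M/(n_e·A·√(4πDt)) = 136/(0.26 × 259 × 19.08) = 0.1058 kg/m³.
(x−vt)²/(4Dt) = (-2.027)²/(4 × 0.0155 × 1870) = 0.03544; exp(−0.03544) = 0.9652.
C = 0.1058 × 0.9652 = 0.102 kg/m³.

0.102 kg/m³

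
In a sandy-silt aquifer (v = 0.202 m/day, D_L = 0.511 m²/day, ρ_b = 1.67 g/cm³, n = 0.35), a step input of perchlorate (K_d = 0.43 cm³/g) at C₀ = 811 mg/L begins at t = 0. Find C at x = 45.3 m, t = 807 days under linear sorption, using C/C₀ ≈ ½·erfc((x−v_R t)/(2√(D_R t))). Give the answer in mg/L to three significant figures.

559 mg/L

Retardation factor R = 1 + ρ_b·K_d/n = 1 + 1.67 × 0.43/0.35 = 3.052.
Sorption retards both mechanisms: v_R = v/R = 0.06619 m/day, D_R = D/R = 0.1674 m²/day.
v_R·t = 0.06619 × 807 = 53.41533 m; 2√(D_R t) = 23.25 m; argument = (45.3 − 53.41533)/23.25 = -0.3490.
C = C₀ × ½·erfc(-0.3490) = 811 × 0.6892 = 559 mg/L.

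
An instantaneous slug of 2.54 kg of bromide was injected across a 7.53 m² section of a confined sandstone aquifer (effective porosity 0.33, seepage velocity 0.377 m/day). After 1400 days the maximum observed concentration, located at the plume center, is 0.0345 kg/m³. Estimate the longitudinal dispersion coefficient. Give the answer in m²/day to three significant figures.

At the plume center C_max = M/(n_e·A·√(4πDt)), so D = M²/(4πt·(n_e·A·C_max)²).
n_e·A·C_max = 0.33 × 7.53 × 0.0345 = 0.08573 kg/m.
D = 2.54²/(4π × 1400 × 0.08573²) = 0.0499 m²/day.

0.0499 m²/day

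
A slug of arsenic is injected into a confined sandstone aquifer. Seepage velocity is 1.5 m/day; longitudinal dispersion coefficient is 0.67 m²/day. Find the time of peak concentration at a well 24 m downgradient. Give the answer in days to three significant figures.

For the 1D instantaneous-source solution, setting ∂C/∂t = 0 at fixed x gives v²t² + 2Dt − x² = 0, so t = (√(D² + v²x²) − D)/v².
√(D² + v²x²) = √(0.67² + 1.5² × 24²) = 36.01; v² = 2.25.
t = (36.01 − 0.67)/2.25 = 15.7 days (vs. the pure-advection estimate x/v = 16.0 d).

15.7 days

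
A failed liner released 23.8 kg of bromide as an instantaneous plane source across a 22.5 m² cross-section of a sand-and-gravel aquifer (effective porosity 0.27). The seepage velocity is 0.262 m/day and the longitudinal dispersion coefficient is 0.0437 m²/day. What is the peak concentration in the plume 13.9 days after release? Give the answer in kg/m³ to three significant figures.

1.42 kg/m³

The peak of an instantaneous 1D plume sits at x = vt; there the Gaussian factor is 1 and C_max = M/(n_e·A·√(4πDt)), where n_e·A is the pore area the mass is dissolved in.
√(4πDt) = √(4π × 0.0437 × 13.9) = 2.763 m, so C_max = 23.8/(0.27 × 22.5 × 2.763) = 1.42 kg/m³.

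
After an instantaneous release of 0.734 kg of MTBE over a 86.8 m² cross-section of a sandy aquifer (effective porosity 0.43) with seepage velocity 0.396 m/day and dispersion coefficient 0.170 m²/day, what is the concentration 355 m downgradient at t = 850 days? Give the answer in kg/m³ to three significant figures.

For an instantaneous plane source, C(x,t) = M/(n_e·A·√(4πDt)) · exp(−(x−vt)²/(4Dt)), with n_e·A the pore (flow) area.
Plume center vt = 0.396 × 850 = 336.6 m, so the well at 355 m is 18.4 m downgradient of the peak.
√(4πDt) = 42.61 m, giving peak height M/(n_e·A·√(4πDt)) = 0.734/(0.43 × 86.8 × 42.61) = 0.0004615 kg/m³.
(x−vt)²/(4Dt) = (18.4)²/(4 × 0.170 × 850) = 0.5857; exp(−0.5857) = 0.5567.
C = 0.0004615 × 0.5567 = 0.000257 kg/m³.

0.000257 kg/m³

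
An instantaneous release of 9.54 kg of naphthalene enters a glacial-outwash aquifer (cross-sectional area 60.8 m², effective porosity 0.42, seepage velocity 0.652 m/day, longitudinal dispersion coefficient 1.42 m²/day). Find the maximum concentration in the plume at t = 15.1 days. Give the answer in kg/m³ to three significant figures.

The peak of an instantaneous 1D plume sits at x = vt; there the Gaussian factor is 1 and C_max = M/(n_e·A·√(4πDt)), where n_e·A is the pore area the mass is dissolved in.
√(4πDt) = √(4π × 1.42 × 15.1) = 16.41 m, so C_max = 9.54/(0.42 × 60.8 × 16.41) = 0.0228 kg/m³.

0.0228 kg/m³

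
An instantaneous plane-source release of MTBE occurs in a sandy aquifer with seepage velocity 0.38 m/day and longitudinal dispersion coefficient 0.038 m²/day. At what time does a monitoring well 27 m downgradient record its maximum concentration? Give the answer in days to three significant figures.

For the 1D instantaneous-source solution, setting ∂C/∂t = 0 at fixed x gives v²t² + 2Dt − x² = 0, so t = (√(D² + v²x²) − D)/v².
√(D² + v²x²) = √(0.038² + 0.38² × 27²) = 10.26; v² = 0.1444.
t = (10.26 − 0.038)/0.1444 = 70.8 days (vs. the pure-advection estimate x/v = 71.1 d).

70.8 days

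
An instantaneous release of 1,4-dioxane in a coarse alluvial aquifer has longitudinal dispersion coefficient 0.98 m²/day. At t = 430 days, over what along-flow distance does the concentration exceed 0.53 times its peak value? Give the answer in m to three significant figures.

The plume is Gaussian with σ = √(2Dt) = √(2 × 0.98 × 430) = 29.03 m.
C/C_peak = exp(−Δx²/(2σ²)) = 0.53 ⇒ Δx = σ·√(−2 ln 0.53) = 29.03 × 1.127 = 32.72 m.
Width = 2Δx = 65.4 m.

65.4 m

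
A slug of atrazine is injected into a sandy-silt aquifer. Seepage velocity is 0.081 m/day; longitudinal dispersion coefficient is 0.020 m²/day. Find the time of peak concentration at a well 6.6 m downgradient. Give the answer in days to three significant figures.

For the 1D instantaneous-source solution, setting ∂C/∂t = 0 at fixed x gives v²t² + 2Dt − x² = 0, so t = (√(D² + v²x²) − D)/v².
√(D² + v²x²) = √(0.020² + 0.081² × 6.6²) = 0.5350; v² = 0.006561.
t = (0.5350 − 0.020)/0.006561 = 78.5 days (vs. the pure-advection estimate x/v = 81.5 d).

78.5 days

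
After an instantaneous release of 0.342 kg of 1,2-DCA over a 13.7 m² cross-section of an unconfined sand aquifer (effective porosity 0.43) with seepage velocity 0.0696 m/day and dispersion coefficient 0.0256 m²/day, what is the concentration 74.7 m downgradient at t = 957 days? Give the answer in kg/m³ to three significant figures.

0.00170 kg/m³

For an instantaneous plane source, C(x,t) = M/(n_e·A·√(4πDt)) · exp(−(x−vt)²/(4Dt)), with n_e·A the pore (flow) area.
Plume center vt = 0.0696 × 957 = 66.6072 m, so the well at 74.7 m is 8.0928 m downgradient of the peak.
√(4πDt) = 17.55 m, giving peak height M/(n_e·A·√(4πDt)) = 0.342/(0.43 × 13.7 × 17.55) = 0.003308 kg/m³.
(x−vt)²/(4Dt) = (8.0928)²/(4 × 0.0256 × 957) = 0.6683; exp(−0.6683) = 0.5126.
C = 0.003308 × 0.5126 = 0.00170 kg/m³.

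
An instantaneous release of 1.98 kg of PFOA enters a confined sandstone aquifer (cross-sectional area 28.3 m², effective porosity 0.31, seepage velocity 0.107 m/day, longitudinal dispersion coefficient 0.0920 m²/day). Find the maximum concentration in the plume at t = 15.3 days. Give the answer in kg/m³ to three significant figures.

The peak of an instantaneous 1D plume sits at x = vt; there the Gaussian factor is 1 and C_max = M/(n_e·A·√(4πDt)), where n_e·A is the pore area the mass is dissolved in.
√(4πDt) = √(4π × 0.0920 × 15.3) = 4.206 m, so C_max = 1.98/(0.31 × 28.3 × 4.206) = 0.0537 kg/m³.

0.0537 kg/m³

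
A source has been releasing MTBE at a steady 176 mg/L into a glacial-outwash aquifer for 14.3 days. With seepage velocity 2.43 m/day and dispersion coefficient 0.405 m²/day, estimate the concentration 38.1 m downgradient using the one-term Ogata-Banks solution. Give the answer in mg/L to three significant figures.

For a continuous step input, C/C₀ ≈ ½·erfc((x−vt)/(2√(Dt))).
vt = 2.43 × 14.3 = 34.749 m and 2√(Dt) = 2√(0.405 × 14.3) = 4.813 m.
Argument (x−vt)/(2√(Dt)) = (38.1 − 34.749)/4.813 = 0.6962; ½·erfc(0.6962) = 0.1624.
C = 176 × 0.1624 = 28.6 mg/L.

28.6 mg/L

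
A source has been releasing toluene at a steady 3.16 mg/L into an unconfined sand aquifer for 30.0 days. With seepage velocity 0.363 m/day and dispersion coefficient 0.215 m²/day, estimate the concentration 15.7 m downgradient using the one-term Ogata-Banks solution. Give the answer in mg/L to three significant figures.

0.285 mg/L

For a continuous step input, C/C₀ ≈ ½·erfc((x−vt)/(2√(Dt))).
vt = 0.363 × 30.0 = 10.89 m and 2√(Dt) = 2√(0.215 × 30.0) = 5.079 m.
Argument (x−vt)/(2√(Dt)) = (15.7 − 10.89)/5.079 = 0.9470; ½·erfc(0.9470) = 0.09024.
C = 3.16 × 0.09024 = 0.285 mg/L.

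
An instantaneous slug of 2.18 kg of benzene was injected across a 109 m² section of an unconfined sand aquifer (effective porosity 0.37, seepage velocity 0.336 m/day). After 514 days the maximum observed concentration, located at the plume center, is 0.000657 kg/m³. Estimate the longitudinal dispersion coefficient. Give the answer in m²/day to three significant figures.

1.05 m²/day

At the plume center C_max = M/(n_e·A·√(4πDt)), so D = M²/(4πt·(n_e·A·C_max)²).
n_e·A·C_max = 0.37 × 109 × 0.000657 = 0.02650 kg/m.
D = 2.18²/(4π × 514 × 0.02650²) = 1.05 m²/day.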